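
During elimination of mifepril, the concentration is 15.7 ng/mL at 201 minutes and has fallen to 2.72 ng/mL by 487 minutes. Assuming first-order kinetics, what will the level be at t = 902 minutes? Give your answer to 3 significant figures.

0.214 ng/mL

Over Δt = 487 − 201 = 286 minutes, the level fell by a factor of 15.7/2.72 ≈ 5.7721.
n = log₂(5.7721) ≈ 2.5291 half-lives, so t½ = 286/2.5291 ≈ 113.08 minutes.
From t = 487 to t = 902: 2.72 × (1/2)^((902−487)/113.08) ≈ 0.21372 ng/mL.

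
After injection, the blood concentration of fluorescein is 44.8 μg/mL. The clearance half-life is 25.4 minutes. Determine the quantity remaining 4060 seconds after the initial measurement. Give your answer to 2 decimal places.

Convert the elapsed time: 4060 seconds = 67.6667 minutes.
Number of half-lives: n = 67.6667/25.4 ≈ 2.664.
Remaining = 44.8 × (1/2)^2.664 = 44.8 × 0.15778 ≈ 7.0684 μg/mL.

7.07 μg/mL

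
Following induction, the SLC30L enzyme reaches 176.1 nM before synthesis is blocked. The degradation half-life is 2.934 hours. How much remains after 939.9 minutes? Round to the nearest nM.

4 nM

Convert the elapsed time: 939.9 minutes = 15.665 hours.
Number of half-lives: n = 15.665/2.934 ≈ 5.3391.
Remaining = 176.1 × (1/2)^5.3391 = 176.1 × 0.024704 ≈ 4.3503 nM.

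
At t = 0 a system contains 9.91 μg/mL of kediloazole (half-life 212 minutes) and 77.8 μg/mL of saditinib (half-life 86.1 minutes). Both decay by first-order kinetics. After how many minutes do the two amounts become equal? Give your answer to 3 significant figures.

431 minutes

Set 9.91·(1/2)^(t/212) = 77.8·(1/2)^(t/86.1).
Taking log₂: log₂(9.91/77.8) = t·(1/212 − 1/86.1).
log₂(0.12738) = -2.9728; 1/212 − 1/86.1 = -0.0068974.
t = -2.9728 / -0.0068974 ≈ 431 minutes.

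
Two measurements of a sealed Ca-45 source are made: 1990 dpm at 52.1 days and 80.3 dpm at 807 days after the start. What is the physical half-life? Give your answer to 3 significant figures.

Over Δt = 807 − 52.1 = 754.9 days, the level fell by a factor of 1990/80.3 ≈ 24.782.
n = log₂(24.782) ≈ 4.6312 half-lives, so t½ = 754.9/4.6312 ≈ 163 days.

163 days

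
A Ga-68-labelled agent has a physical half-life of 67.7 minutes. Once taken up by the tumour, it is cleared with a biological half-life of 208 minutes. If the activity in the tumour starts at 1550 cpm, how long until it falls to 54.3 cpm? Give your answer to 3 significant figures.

247 minutes

1/t_eff = 1/t_phys + 1/t_biol = 1/67.7 + 1/208 = 0.019579 per minute.
t_eff = 67.7 × 208 / (67.7 + 208) ≈ 51.076 minutes.
n = log₂(1550/54.3) ≈ 4.8352; t = 4.8352 × 51.076 ≈ 246.96 minutes.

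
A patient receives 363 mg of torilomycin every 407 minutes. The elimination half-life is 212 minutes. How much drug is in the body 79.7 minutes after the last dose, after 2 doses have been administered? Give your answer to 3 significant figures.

The 2 doses were given 486.7, 79.7 minutes ago.
Total = 363·(1/2)^(486.7/212) + 363·(1/2)^(79.7/212)
      = 73.929 + 279.73 ≈ 353.66 mg.

354 mg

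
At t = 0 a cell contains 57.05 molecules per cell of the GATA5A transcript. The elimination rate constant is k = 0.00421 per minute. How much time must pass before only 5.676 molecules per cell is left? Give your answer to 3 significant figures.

548 minutes

t½ = ln 2 / k = 0.69315 / 0.00421 ≈ 164.64 minutes.
Fraction remaining = 5.676/57.05 ≈ 0.099492.
n = log₂(57.05/5.676) = ln(10.051)/ln 2 ≈ 3.3293 half-lives.
t = n × t½ = 3.3293 × 164.64 ≈ 548.14 minutes.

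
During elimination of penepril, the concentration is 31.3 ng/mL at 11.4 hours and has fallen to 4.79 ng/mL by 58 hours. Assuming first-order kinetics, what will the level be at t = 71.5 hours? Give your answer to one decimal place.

Over Δt = 58 − 11.4 = 46.6 hours, the level fell by a factor of 31.3/4.79 ≈ 6.5344.
n = log₂(6.5344) ≈ 2.7081 half-lives, so t½ = 46.6/2.7081 ≈ 17.208 hours.
From t = 58 to t = 71.5: 4.79 × (1/2)^((71.5−58)/17.208) ≈ 2.7808 ng/mL.

2.8 ng/mL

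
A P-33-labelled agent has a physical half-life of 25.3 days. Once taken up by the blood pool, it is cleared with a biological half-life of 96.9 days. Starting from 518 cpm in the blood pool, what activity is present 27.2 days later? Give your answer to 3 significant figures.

1/t_eff = 1/t_phys + 1/t_biol = 1/25.3 + 1/96.9 = 0.049846 per day.
t_eff = 25.3 × 96.9 / (25.3 + 96.9) ≈ 20.062 days.
Remaining = 518 × (1/2)^(27.2/20.062) = 518 × (1/2)^1.3558 ≈ 202.39 cpm.

202 cpm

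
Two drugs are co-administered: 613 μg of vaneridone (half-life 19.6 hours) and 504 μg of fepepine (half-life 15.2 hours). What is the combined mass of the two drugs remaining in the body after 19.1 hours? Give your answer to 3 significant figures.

vaneridone: 613 × (1/2)^(19.1/19.6) = 613 × (1/2)^0.97449 ≈ 311.97 μg.
fepepine: 504 × (1/2)^(19.1/15.2) = 504 × (1/2)^1.2566 ≈ 210.94 μg.
Total = 311.97 + 210.94 ≈ 522.91 μg.

523 μg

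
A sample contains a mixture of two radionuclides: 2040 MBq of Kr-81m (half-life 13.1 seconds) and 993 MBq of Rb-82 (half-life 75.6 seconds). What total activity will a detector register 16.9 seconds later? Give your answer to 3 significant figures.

1680 MBq

Kr-81m: 2040 × (1/2)^(16.9/13.1) = 2040 × (1/2)^1.2901 ≈ 834.22 MBq.
Rb-82: 993 × (1/2)^(16.9/75.6) = 993 × (1/2)^0.22354 ≈ 850.46 MBq.
Total = 834.22 + 850.46 ≈ 1684.7 MBq.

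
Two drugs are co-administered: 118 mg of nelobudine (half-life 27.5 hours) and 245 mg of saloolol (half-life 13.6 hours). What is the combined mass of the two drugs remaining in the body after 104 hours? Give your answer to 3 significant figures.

9.80 mg

nelobudine: 118 × (1/2)^(104/27.5) = 118 × (1/2)^3.7818 ≈ 8.5791 mg.
saloolol: 245 × (1/2)^(104/13.6) = 245 × (1/2)^7.6471 ≈ 1.2223 mg.
Total = 8.5791 + 1.2223 ≈ 9.8014 mg.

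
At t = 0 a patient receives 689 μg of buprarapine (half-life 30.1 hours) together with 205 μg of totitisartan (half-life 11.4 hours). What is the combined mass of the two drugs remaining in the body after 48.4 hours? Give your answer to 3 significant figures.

buprarapine: 689 × (1/2)^(48.4/30.1) = 689 × (1/2)^1.608 ≈ 226.03 μg.
totitisartan: 205 × (1/2)^(48.4/11.4) = 205 × (1/2)^4.2456 ≈ 10.807 μg.
Total = 226.03 + 10.807 ≈ 236.84 μg.

237 μg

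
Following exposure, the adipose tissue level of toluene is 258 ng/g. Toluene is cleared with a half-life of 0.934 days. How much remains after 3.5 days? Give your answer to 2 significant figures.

Number of half-lives: n = 3.5/0.934 ≈ 3.7473.
Remaining = 258 × (1/2)^3.7473 = 258 × 0.074463 ≈ 19.212 ng/g.

19 ng/g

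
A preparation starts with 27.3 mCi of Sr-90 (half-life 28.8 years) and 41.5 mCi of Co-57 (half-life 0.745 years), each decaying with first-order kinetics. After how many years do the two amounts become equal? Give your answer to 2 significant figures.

Set 27.3·(1/2)^(t/28.8) = 41.5·(1/2)^(t/0.745).
Taking log₂: log₂(27.3/41.5) = t·(1/28.8 − 1/0.745).
log₂(0.65783) = -0.60421; 1/28.8 − 1/0.745 = -1.3076.
t = -0.60421 / -1.3076 ≈ 0.46209 years.

0.46 years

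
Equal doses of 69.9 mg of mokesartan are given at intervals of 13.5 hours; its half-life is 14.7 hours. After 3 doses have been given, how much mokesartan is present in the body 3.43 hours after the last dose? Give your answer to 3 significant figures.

The 3 doses were given 30.43, 16.93, 3.43 hours ago.
Total = 69.9·(1/2)^(30.43/14.7) + 69.9·(1/2)^(16.93/14.7) + 69.9·(1/2)^(3.43/14.7)
      = 16.647 + 31.462 + 59.462 ≈ 107.57 mg.

108 mg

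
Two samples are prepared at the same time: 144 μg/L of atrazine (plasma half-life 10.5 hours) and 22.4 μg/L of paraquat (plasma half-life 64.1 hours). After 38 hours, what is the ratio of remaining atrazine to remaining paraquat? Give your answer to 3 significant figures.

0.789

atrazine: 144 × (1/2)^(38/10.5) = 144 × (1/2)^3.619 ≈ 11.72 μg/L.
paraquat: 22.4 × (1/2)^(38/64.1) = 22.4 × (1/2)^0.59282 ≈ 14.852 μg/L.
Ratio ≈ 11.72 / 14.852 ≈ 0.7891.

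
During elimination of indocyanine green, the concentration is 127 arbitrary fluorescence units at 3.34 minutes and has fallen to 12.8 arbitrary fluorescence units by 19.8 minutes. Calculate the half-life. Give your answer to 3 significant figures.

4.97 minutes

Over Δt = 19.8 − 3.34 = 16.46 minutes, the level fell by a factor of 127/12.8 ≈ 9.9219.
n = log₂(9.9219) ≈ 3.3106 half-lives, so t½ = 16.46/3.3106 ≈ 4.9719 minutes.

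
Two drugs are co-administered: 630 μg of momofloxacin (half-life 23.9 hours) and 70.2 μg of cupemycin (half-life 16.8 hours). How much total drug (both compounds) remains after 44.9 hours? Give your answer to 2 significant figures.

momofloxacin: 630 × (1/2)^(44.9/23.9) = 630 × (1/2)^1.8787 ≈ 171.32 μg.
cupemycin: 70.2 × (1/2)^(44.9/16.8) = 70.2 × (1/2)^2.6726 ≈ 11.01 μg.
Total = 171.32 + 11.01 ≈ 182.33 μg.

180 μg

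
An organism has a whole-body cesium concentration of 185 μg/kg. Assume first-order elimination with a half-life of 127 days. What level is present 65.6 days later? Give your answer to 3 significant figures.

129 μg/kg

Number of half-lives: n = 65.6/127 ≈ 0.51654.
Remaining = 185 × (1/2)^0.51654 = 185 × 0.69905 ≈ 129.32 μg/kg.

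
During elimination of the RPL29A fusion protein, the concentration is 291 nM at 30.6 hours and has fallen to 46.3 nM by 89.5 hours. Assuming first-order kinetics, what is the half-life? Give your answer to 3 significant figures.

22.2 hours

Over Δt = 89.5 − 30.6 = 58.9 hours, the level fell by a factor of 291/46.3 ≈ 6.2851.
n = log₂(6.2851) ≈ 2.6519 half-lives, so t½ = 58.9/2.6519 ≈ 22.21 hours.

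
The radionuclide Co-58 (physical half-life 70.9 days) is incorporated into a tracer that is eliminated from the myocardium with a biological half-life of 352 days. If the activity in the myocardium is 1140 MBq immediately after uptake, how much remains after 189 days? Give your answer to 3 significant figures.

124 MBq

1/t_eff = 1/t_phys + 1/t_biol = 1/70.9 + 1/352 = 0.016945 per day.
t_eff = 70.9 × 352 / (70.9 + 352) ≈ 59.013 days.
Remaining = 1140 × (1/2)^(189/59.013) = 1140 × (1/2)^3.2027 ≈ 123.83 MBq.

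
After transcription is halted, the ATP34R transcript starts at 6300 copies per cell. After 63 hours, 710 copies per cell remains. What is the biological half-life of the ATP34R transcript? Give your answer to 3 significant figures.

20.0 hours

A/A₀ = 710/6300 ≈ 0.1127.
n = log₂(8.8732) ≈ 3.1495 half-lives elapsed in 63 hours.
t½ = 63/3.1495 ≈ 20.003 hours.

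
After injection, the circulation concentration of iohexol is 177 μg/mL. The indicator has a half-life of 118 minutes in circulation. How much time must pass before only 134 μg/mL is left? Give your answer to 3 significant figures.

47.4 minutes

Fraction remaining = 134/177 ≈ 0.75706.
n = log₂(177/134) = ln(1.3209)/ln 2 ≈ 0.40152 half-lives.
t = n × t½ = 0.40152 × 118 ≈ 47.379 minutes.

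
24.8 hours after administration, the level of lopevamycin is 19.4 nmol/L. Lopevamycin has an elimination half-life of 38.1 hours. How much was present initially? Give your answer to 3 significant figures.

30.5 nmol/L

Number of half-lives elapsed: n = 24.8/38.1 ≈ 0.65092.
A₀ = A × 2^n = 19.4 × 2^0.65092 = 19.4 × 1.5702 ≈ 30.461 nmol/L.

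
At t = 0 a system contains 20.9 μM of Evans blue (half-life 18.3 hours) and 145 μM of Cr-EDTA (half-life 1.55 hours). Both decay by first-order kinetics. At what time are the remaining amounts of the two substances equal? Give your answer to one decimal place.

Set 20.9·(1/2)^(t/18.3) = 145·(1/2)^(t/1.55).
Taking log₂: log₂(20.9/145) = t·(1/18.3 − 1/1.55).
log₂(0.14414) = -2.7945; 1/18.3 − 1/1.55 = -0.59052.
t = -2.7945 / -0.59052 ≈ 4.7323 hours.

4.7 hours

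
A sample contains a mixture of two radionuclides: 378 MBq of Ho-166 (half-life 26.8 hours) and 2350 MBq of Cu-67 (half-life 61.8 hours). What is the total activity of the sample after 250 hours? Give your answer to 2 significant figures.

140 MBq

Ho-166: 378 × (1/2)^(250/26.8) = 378 × (1/2)^9.3284 ≈ 0.588 MBq.
Cu-67: 2350 × (1/2)^(250/61.8) = 2350 × (1/2)^4.0453 ≈ 142.33 MBq.
Total = 0.588 + 142.33 ≈ 142.92 MBq.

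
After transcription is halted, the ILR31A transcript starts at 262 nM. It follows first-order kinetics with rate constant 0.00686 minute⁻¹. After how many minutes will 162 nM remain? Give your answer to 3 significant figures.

t½ = ln 2 / λ = 0.69315 / 0.00686 ≈ 101.04 minutes.
Fraction remaining = 162/262 ≈ 0.61832.
n = log₂(262/162) = ln(1.6173)/ln 2 ≈ 0.69357 half-lives.
t = n × t½ = 0.69357 × 101.04 ≈ 70.08 minutes.

70.1 minutes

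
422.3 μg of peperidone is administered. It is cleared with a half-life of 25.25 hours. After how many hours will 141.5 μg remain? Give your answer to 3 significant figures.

39.8 hours

Fraction remaining = 141.5/422.3 ≈ 0.33507.
n = log₂(422.3/141.5) = ln(2.9845)/ln 2 ≈ 1.5775 half-lives.
t = n × t½ = 1.5775 × 25.25 ≈ 39.831 hours.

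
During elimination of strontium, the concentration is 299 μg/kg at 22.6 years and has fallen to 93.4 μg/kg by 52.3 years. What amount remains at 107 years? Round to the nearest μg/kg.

Over Δt = 52.3 − 22.6 = 29.7 years, the level fell by a factor of 299/93.4 ≈ 3.2013.
n = log₂(3.2013) ≈ 1.6787 half-lives, so t½ = 29.7/1.6787 ≈ 17.693 years.
From t = 52.3 to t = 107: 93.4 × (1/2)^((107−52.3)/17.693) ≈ 10.956 μg/kg.

11 μg/kg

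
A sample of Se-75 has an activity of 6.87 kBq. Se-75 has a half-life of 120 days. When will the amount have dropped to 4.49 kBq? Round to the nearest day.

Fraction remaining = 4.49/6.87 ≈ 0.65357.
n = log₂(6.87/4.49) = ln(1.5301)/ln 2 ≈ 0.61359 half-lives.
t = n × t½ = 0.61359 × 120 ≈ 73.631 days.

74 days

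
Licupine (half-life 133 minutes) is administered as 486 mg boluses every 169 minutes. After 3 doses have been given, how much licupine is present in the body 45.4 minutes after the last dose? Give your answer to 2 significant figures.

610 mg

The 3 doses were given 383.4, 214.4, 45.4 minutes ago.
Total = 486·(1/2)^(383.4/133) + 486·(1/2)^(214.4/133) + 486·(1/2)^(45.4/133)
      = 65.895 + 158.99 + 383.6 ≈ 608.48 mg.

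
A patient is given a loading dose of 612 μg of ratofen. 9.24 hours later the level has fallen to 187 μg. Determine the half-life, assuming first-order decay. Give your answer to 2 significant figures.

A/A₀ = 187/612 ≈ 0.30556.
n = log₂(3.2727) ≈ 1.7105 half-lives elapsed in 9.24 hours.
t½ = 9.24/1.7105 ≈ 5.402 hours.

5.4 hours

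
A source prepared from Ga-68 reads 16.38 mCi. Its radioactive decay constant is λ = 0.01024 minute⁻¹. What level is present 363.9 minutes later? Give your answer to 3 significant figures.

0.394 mCi

t½ = ln 2 / λ = 0.69315 / 0.01024 ≈ 67.69 minutes.
Number of half-lives: n = 363.9/67.69 ≈ 5.376.
Remaining = 16.38 × (1/2)^5.376 = 16.38 × 0.024081 ≈ 0.39445 mCi.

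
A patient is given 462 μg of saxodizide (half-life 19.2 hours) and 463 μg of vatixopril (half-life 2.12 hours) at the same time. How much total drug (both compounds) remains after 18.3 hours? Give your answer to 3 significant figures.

240 μg

saxodizide: 462 × (1/2)^(18.3/19.2) = 462 × (1/2)^0.95313 ≈ 238.63 μg.
vatixopril: 463 × (1/2)^(18.3/2.12) = 463 × (1/2)^8.6321 ≈ 1.167 μg.
Total = 238.63 + 1.167 ≈ 239.8 μg.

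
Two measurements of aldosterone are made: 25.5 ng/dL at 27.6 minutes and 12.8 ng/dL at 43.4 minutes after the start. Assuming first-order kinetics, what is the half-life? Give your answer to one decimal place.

15.9 minutes

Over Δt = 43.4 − 27.6 = 15.8 minutes, the level fell by a factor of 25.5/12.8 ≈ 1.9922.
n = log₂(1.9922) ≈ 0.99435 half-lives, so t½ = 15.8/0.99435 ≈ 15.89 minutes.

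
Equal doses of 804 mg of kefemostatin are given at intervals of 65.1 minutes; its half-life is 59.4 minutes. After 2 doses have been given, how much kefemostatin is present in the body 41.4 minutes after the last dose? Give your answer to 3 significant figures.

The 2 doses were given 106.5, 41.4 minutes ago.
Total = 804·(1/2)^(106.5/59.4) + 804·(1/2)^(41.4/59.4)
      = 232.02 + 495.96 ≈ 727.98 mg.

728 mg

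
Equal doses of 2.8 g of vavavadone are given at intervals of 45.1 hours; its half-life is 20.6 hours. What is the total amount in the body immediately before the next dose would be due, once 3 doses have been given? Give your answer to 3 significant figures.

0.778 g

The 3 doses were given 135.3, 90.2, 45.1 hours ago.
Total = 2.8·(1/2)^(135.3/20.6) + 2.8·(1/2)^(90.2/20.6) + 2.8·(1/2)^(45.1/20.6)
      = 0.029512 + 0.1346 + 0.61391 ≈ 0.77803 g.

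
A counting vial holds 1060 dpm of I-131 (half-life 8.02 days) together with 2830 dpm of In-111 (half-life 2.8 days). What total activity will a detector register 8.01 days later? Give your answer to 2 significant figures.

I-131: 1060 × (1/2)^(8.01/8.02) = 1060 × (1/2)^0.99875 ≈ 530.46 dpm.
In-111: 2830 × (1/2)^(8.01/2.8) = 2830 × (1/2)^2.8607 ≈ 389.61 dpm.
Total = 530.46 + 389.61 ≈ 920.06 dpm.

920 dpm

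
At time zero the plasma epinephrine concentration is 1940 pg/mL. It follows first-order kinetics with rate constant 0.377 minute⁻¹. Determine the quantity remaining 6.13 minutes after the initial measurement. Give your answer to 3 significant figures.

192 pg/mL

t½ = ln 2 / λ = 0.69315 / 0.377 ≈ 1.8386 minutes.
Number of half-lives: n = 6.13/1.8386 ≈ 3.3341.
Remaining = 1940 × (1/2)^3.3341 = 1940 × 0.099161 ≈ 192.37 pg/mL.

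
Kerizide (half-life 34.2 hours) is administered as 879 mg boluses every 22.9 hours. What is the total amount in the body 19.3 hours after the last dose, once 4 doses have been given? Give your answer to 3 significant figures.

1350 mg

The 4 doses were given 88, 65.1, 42.2, 19.3 hours ago.
Total = 879·(1/2)^(88/34.2) + 879·(1/2)^(65.1/34.2) + 879·(1/2)^(42.2/34.2) + 879·(1/2)^(19.3/34.2)
      = 147.71 + 234.95 + 373.72 + 594.44 ≈ 1350.8 mg.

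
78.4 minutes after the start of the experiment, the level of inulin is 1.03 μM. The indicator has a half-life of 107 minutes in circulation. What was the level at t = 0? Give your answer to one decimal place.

1.7 μM

Number of half-lives elapsed: n = 78.4/107 ≈ 0.73271.
A₀ = A × 2^n = 1.03 × 2^0.73271 = 1.03 × 1.6618 ≈ 1.7116 μM.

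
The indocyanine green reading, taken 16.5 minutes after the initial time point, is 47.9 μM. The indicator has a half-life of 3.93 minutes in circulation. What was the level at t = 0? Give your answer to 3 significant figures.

Number of half-lives elapsed: n = 16.5/3.93 ≈ 4.1985.
A₀ = A × 2^n = 47.9 × 2^4.1985 = 47.9 × 18.36 ≈ 879.43 μM.

879 μM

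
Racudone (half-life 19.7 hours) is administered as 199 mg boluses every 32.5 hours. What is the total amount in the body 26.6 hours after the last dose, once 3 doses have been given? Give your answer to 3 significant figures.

111 mg

The 3 doses were given 91.6, 59.1, 26.6 hours ago.
Total = 199·(1/2)^(91.6/19.7) + 199·(1/2)^(59.1/19.7) + 199·(1/2)^(26.6/19.7)
      = 7.9276 + 24.875 + 78.052 ≈ 110.85 mg.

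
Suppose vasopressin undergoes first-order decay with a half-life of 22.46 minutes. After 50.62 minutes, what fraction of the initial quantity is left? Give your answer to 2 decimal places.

n = 50.62/22.46 ≈ 2.2538 half-lives.
Fraction remaining = (1/2)^2.2538 ≈ 0.20967.

0.21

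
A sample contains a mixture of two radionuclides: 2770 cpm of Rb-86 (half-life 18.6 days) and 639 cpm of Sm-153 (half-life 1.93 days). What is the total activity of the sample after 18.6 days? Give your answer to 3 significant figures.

1390 cpm

Rb-86: 2770 × (1/2)^(18.6/18.6) = 2770 × (1/2)^1 ≈ 1385 cpm.
Sm-153: 639 × (1/2)^(18.6/1.93) = 639 × (1/2)^9.6373 ≈ 0.80238 cpm.
Total = 1385 + 0.80238 ≈ 1385.8 cpm.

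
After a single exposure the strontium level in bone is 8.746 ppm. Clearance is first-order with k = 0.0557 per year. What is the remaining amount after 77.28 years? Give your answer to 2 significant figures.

t½ = ln 2 / k = 0.69315 / 0.0557 ≈ 12.444 years.
Number of half-lives: n = 77.28/12.444 ≈ 6.2101.
Remaining = 8.746 × (1/2)^6.2101 = 8.746 × 0.013508 ≈ 0.11814 ppm.

0.12 ppm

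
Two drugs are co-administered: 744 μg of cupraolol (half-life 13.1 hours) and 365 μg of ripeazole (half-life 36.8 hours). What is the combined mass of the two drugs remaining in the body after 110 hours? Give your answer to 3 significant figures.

cupraolol: 744 × (1/2)^(110/13.1) = 744 × (1/2)^8.3969 ≈ 2.2072 μg.
ripeazole: 365 × (1/2)^(110/36.8) = 365 × (1/2)^2.9891 ≈ 45.97 μg.
Total = 2.2072 + 45.97 ≈ 48.177 μg.

48.2 μg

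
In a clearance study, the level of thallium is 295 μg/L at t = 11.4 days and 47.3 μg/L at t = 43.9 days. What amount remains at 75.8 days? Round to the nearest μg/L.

Over Δt = 43.9 − 11.4 = 32.5 days, the level fell by a factor of 295/47.3 ≈ 6.2368.
n = log₂(6.2368) ≈ 2.6408 half-lives, so t½ = 32.5/2.6408 ≈ 12.307 days.
From t = 43.9 to t = 75.8: 47.3 × (1/2)^((75.8−43.9)/12.307) ≈ 7.8447 μg/L.

8 μg/L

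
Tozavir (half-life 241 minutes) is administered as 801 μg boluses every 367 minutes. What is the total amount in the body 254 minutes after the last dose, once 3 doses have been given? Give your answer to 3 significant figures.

The 3 doses were given 988, 621, 254 minutes ago.
Total = 801·(1/2)^(988/241) + 801·(1/2)^(621/241) + 801·(1/2)^(254/241)
      = 46.723 + 134.26 + 385.8 ≈ 566.79 μg.

567 μg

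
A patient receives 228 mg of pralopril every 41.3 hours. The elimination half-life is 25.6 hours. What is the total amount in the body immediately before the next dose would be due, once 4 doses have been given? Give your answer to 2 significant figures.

The 4 doses were given 165.2, 123.9, 82.6, 41.3 hours ago.
Total = 228·(1/2)^(165.2/25.6) + 228·(1/2)^(123.9/25.6) + 228·(1/2)^(82.6/25.6) + 228·(1/2)^(41.3/25.6)
      = 2.6023 + 7.9615 + 24.358 + 74.523 ≈ 109.44 mg.

110 mg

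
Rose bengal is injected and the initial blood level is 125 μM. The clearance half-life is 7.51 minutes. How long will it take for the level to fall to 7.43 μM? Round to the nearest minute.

31 minutes

Fraction remaining = 7.43/125 ≈ 0.05944.
n = log₂(125/7.43) = ln(16.824)/ln 2 ≈ 4.0724 half-lives.
t = n × t½ = 4.0724 × 7.51 ≈ 30.584 minutes.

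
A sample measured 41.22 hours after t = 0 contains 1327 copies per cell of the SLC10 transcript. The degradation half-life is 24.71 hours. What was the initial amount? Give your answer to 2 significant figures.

4200 copies per cell

Number of half-lives elapsed: n = 41.22/24.71 ≈ 1.6682.
A₀ = A × 2^n = 1327 × 2^1.6682 = 1327 × 3.1781 ≈ 4217.3 copies per cell.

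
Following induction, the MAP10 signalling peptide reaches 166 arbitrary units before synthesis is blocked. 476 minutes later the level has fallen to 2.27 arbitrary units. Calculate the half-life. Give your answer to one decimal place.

A/A₀ = 2.27/166 ≈ 0.013675.
n = log₂(73.128) ≈ 6.1923 half-lives elapsed in 476 minutes.
t½ = 476/6.1923 ≈ 76.869 minutes.

76.9 minutes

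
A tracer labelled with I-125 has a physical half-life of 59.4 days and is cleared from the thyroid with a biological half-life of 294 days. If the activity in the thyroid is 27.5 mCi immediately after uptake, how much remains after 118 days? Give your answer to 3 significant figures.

5.25 mCi

1/t_eff = 1/t_phys + 1/t_biol = 1/59.4 + 1/294 = 0.020236 per day.
t_eff = 59.4 × 294 / (59.4 + 294) ≈ 49.416 days.
Remaining = 27.5 × (1/2)^(118/49.416) = 27.5 × (1/2)^2.3879 ≈ 5.2542 mCi.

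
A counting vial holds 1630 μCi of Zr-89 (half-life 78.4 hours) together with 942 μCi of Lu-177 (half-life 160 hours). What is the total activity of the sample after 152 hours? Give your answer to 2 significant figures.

Zr-89: 1630 × (1/2)^(152/78.4) = 1630 × (1/2)^1.9388 ≈ 425.17 μCi.
Lu-177: 942 × (1/2)^(152/160) = 942 × (1/2)^0.95 ≈ 487.61 μCi.
Total = 425.17 + 487.61 ≈ 912.78 μCi.

910 μCi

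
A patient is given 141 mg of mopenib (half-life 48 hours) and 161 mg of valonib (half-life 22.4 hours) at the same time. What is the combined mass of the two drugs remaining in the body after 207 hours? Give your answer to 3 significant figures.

mopenib: 141 × (1/2)^(207/48) = 141 × (1/2)^4.3125 ≈ 7.0962 mg.
valonib: 161 × (1/2)^(207/22.4) = 161 × (1/2)^9.2411 ≈ 0.26606 mg.
Total = 7.0962 + 0.26606 ≈ 7.3623 mg.

7.36 mg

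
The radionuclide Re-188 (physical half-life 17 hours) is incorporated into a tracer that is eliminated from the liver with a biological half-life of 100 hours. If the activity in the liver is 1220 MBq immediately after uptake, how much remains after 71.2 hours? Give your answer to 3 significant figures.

1/t_eff = 1/t_phys + 1/t_biol = 1/17 + 1/100 = 0.068824 per hour.
t_eff = 17 × 100 / (17 + 100) ≈ 14.53 hours.
Remaining = 1220 × (1/2)^(71.2/14.53) = 1220 × (1/2)^4.9002 ≈ 40.855 MBq.

40.9 MBq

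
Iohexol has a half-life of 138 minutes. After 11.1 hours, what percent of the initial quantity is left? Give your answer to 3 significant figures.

11.1 hours = 666 minutes.
n = 666/138 ≈ 4.8261 half-lives.
Fraction remaining = (1/2)^4.8261 ≈ 0.035254, i.e. 3.5254%.

3.53%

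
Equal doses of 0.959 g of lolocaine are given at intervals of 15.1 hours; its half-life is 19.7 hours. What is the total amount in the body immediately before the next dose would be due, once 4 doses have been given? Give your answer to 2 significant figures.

The 4 doses were given 60.4, 45.3, 30.2, 15.1 hours ago.
Total = 0.959·(1/2)^(60.4/19.7) + 0.959·(1/2)^(45.3/19.7) + 0.959·(1/2)^(30.2/19.7) + 0.959·(1/2)^(15.1/19.7)
      = 0.11452 + 0.19481 + 0.33139 + 0.56374 ≈ 1.2045 g.

1.2 g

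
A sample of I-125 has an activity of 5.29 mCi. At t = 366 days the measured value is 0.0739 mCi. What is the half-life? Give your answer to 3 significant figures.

59.4 days

A/A₀ = 0.0739/5.29 ≈ 0.01397.
n = log₂(71.583) ≈ 6.1615 half-lives elapsed in 366 days.
t½ = 366/6.1615 ≈ 59.401 days.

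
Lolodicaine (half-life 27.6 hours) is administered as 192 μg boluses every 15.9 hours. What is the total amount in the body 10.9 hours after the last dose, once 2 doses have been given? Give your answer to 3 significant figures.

244 μg

The 2 doses were given 26.8, 10.9 hours ago.
Total = 192·(1/2)^(26.8/27.6) + 192·(1/2)^(10.9/27.6)
      = 97.948 + 146.02 ≈ 243.97 μg.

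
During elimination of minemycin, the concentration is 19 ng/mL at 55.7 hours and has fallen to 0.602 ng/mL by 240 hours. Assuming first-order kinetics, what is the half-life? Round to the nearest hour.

Over Δt = 240 − 55.7 = 184.3 hours, the level fell by a factor of 19/0.602 ≈ 31.561.
n = log₂(31.561) ≈ 4.9801 half-lives, so t½ = 184.3/4.9801 ≈ 37.007 hours.

37 hours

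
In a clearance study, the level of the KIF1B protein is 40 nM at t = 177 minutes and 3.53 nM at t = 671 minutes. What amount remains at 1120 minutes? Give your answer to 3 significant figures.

0.389 nM

Over Δt = 671 − 177 = 494 minutes, the level fell by a factor of 40/3.53 ≈ 11.331.
n = log₂(11.331) ≈ 3.5023 half-lives, so t½ = 494/3.5023 ≈ 141.05 minutes.
From t = 671 to t = 1120: 3.53 × (1/2)^((1120−671)/141.05) ≈ 0.38862 nM.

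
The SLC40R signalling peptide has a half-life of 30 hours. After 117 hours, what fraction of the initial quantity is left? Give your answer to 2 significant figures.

0.067

n = 117/30 ≈ 3.9 half-lives.
Fraction remaining = (1/2)^3.9 ≈ 0.066986.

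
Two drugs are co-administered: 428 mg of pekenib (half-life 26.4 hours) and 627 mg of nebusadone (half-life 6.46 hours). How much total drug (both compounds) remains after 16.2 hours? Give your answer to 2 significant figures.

pekenib: 428 × (1/2)^(16.2/26.4) = 428 × (1/2)^0.61364 ≈ 279.72 mg.
nebusadone: 627 × (1/2)^(16.2/6.46) = 627 × (1/2)^2.5077 ≈ 110.25 mg.
Total = 279.72 + 110.25 ≈ 389.96 mg.

390 mg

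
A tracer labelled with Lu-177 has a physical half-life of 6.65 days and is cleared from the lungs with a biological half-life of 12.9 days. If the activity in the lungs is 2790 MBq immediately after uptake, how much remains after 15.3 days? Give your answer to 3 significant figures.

249 MBq

1/t_eff = 1/t_phys + 1/t_biol = 1/6.65 + 1/12.9 = 0.2279 per day.
t_eff = 6.65 × 12.9 / (6.65 + 12.9) ≈ 4.388 days.
Remaining = 2790 × (1/2)^(15.3/4.388) = 2790 × (1/2)^3.4868 ≈ 248.87 MBq.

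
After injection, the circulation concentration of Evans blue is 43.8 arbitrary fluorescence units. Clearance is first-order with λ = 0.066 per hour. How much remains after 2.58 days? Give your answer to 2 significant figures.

0.74 arbitrary fluorescence units

t½ = ln 2 / λ = 0.69315 / 0.066 ≈ 10.502 hours.
Convert the elapsed time: 2.58 days = 61.92 hours.
Number of half-lives: n = 61.92/10.502 ≈ 5.8959.
Remaining = 43.8 × (1/2)^5.8959 = 43.8 × 0.016794 ≈ 0.73559 arbitrary fluorescence units.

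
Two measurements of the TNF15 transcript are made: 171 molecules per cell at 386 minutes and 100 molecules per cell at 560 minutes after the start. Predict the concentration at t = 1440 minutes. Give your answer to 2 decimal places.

6.63 molecules per cell

Over Δt = 560 − 386 = 174 minutes, the level fell by a factor of 171/100 ≈ 1.71.
n = log₂(1.71) ≈ 0.774 half-lives, so t½ = 174/0.774 ≈ 224.81 minutes.
From t = 560 to t = 1440: 100 × (1/2)^((1440−560)/224.81) ≈ 6.6318 molecules per cell.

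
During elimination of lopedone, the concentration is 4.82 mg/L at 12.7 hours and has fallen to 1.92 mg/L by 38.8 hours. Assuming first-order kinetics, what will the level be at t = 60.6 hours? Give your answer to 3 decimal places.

Over Δt = 38.8 − 12.7 = 26.1 hours, the level fell by a factor of 4.82/1.92 ≈ 2.5104.
n = log₂(2.5104) ≈ 1.3279 half-lives, so t½ = 26.1/1.3279 ≈ 19.655 hours.
From t = 38.8 to t = 60.6: 1.92 × (1/2)^((60.6−38.8)/19.655) ≈ 0.89005 mg/L.

0.890 mg/L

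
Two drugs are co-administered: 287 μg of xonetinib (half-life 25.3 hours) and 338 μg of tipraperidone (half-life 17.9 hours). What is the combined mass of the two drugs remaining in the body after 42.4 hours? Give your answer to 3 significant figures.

155 μg

xonetinib: 287 × (1/2)^(42.4/25.3) = 287 × (1/2)^1.6759 ≈ 89.823 μg.
tipraperidone: 338 × (1/2)^(42.4/17.9) = 338 × (1/2)^2.3687 ≈ 65.443 μg.
Total = 89.823 + 65.443 ≈ 155.27 μg.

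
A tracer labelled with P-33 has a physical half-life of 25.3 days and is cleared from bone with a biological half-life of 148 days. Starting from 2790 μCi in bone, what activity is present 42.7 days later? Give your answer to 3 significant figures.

1/t_eff = 1/t_phys + 1/t_biol = 1/25.3 + 1/148 = 0.046282 per day.
t_eff = 25.3 × 148 / (25.3 + 148) ≈ 21.606 days.
Remaining = 2790 × (1/2)^(42.7/21.606) = 2790 × (1/2)^1.9763 ≈ 709.07 μCi.

709 μCi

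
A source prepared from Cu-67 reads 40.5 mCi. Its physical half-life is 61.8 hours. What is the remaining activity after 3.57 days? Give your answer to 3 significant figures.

15.5 mCi

Convert the elapsed time: 3.57 days = 85.68 hours.
Number of half-lives: n = 85.68/61.8 ≈ 1.3864.
Remaining = 40.5 × (1/2)^1.3864 = 40.5 × 0.38252 ≈ 15.492 mCi.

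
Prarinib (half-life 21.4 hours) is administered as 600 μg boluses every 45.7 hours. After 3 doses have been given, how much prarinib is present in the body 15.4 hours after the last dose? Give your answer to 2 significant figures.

The 3 doses were given 106.8, 61.1, 15.4 hours ago.
Total = 600·(1/2)^(106.8/21.4) + 600·(1/2)^(61.1/21.4) + 600·(1/2)^(15.4/21.4)
      = 18.872 + 82.922 + 364.35 ≈ 466.15 μg.

470 μg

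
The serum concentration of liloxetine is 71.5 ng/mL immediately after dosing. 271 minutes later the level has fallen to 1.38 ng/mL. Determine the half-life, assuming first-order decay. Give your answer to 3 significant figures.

47.6 minutes

A/A₀ = 1.38/71.5 ≈ 0.019301.
n = log₂(51.812) ≈ 5.6952 half-lives elapsed in 271 minutes.
t½ = 271/5.6952 ≈ 47.584 minutes.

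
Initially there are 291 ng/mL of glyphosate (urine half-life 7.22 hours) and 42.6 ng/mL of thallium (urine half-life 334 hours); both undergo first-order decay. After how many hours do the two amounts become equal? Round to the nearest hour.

Set 291·(1/2)^(t/7.22) = 42.6·(1/2)^(t/334).
Taking log₂: log₂(291/42.6) = t·(1/7.22 − 1/334).
log₂(6.831) = 2.7721; 1/7.22 − 1/334 = 0.13551.
t = 2.7721 / 0.13551 ≈ 20.457 hours.

20 hours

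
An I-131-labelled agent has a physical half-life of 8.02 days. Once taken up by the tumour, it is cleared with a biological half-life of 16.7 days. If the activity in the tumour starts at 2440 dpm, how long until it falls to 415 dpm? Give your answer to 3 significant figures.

13.8 days

1/t_eff = 1/t_phys + 1/t_biol = 1/8.02 + 1/16.7 = 0.18457 per day.
t_eff = 8.02 × 16.7 / (8.02 + 16.7) ≈ 5.418 days.
n = log₂(2440/415) ≈ 2.5557; t = 2.5557 × 5.418 ≈ 13.847 days.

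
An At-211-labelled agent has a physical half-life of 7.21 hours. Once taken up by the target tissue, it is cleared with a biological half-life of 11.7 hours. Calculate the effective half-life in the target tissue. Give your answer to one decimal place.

4.5 hours

1/t_eff = 1/t_phys + 1/t_biol = 1/7.21 + 1/11.7 = 0.22417 per hour.
t_eff = 7.21 × 11.7 / (7.21 + 11.7) ≈ 4.461 hours.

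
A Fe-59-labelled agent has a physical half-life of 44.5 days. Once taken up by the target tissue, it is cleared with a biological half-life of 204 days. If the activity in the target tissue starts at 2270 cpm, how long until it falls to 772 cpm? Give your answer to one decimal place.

1/t_eff = 1/t_phys + 1/t_biol = 1/44.5 + 1/204 = 0.027374 per day.
t_eff = 44.5 × 204 / (44.5 + 204) ≈ 36.531 days.
n = log₂(2270/772) ≈ 1.556; t = 1.556 × 36.531 ≈ 56.843 days.

56.8 days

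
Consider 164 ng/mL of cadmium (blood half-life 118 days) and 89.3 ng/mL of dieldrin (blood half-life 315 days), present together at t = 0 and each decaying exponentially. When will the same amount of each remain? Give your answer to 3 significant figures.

165 days

Set 164·(1/2)^(t/118) = 89.3·(1/2)^(t/315).
Taking log₂: log₂(164/89.3) = t·(1/118 − 1/315).
log₂(1.8365) = 0.87696; 1/118 − 1/315 = 0.0053.
t = 0.87696 / 0.0053 ≈ 165.47 days.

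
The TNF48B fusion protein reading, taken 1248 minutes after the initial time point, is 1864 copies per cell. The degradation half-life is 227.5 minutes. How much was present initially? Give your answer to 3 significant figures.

83500 copies per cell

Number of half-lives elapsed: n = 1248/227.5 ≈ 5.4857.
A₀ = A × 2^n = 1864 × 2^5.4857 = 1864 × 44.809 ≈ 83524 copies per cell.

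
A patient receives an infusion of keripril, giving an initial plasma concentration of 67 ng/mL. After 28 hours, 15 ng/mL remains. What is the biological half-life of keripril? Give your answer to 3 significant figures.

13.0 hours

A/A₀ = 15/67 ≈ 0.22388.
n = log₂(4.4667) ≈ 2.1592 half-lives elapsed in 28 hours.
t½ = 28/2.1592 ≈ 12.968 hours.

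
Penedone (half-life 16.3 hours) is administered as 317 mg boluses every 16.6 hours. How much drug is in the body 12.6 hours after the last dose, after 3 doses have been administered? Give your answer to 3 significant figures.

The 3 doses were given 45.8, 29.2, 12.6 hours ago.
Total = 317·(1/2)^(45.8/16.3) + 317·(1/2)^(29.2/16.3) + 317·(1/2)^(12.6/16.3)
      = 45.209 + 91.578 + 185.51 ≈ 322.29 mg.

322 mg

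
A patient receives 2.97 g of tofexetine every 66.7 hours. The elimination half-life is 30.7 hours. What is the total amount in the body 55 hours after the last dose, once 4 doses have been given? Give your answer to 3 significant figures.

1.10 g

The 4 doses were given 255.1, 188.4, 121.7, 55 hours ago.
Total = 2.97·(1/2)^(255.1/30.7) + 2.97·(1/2)^(188.4/30.7) + 2.97·(1/2)^(121.7/30.7) + 2.97·(1/2)^(55/30.7)
      = 0.0093619 + 0.042208 + 0.19029 + 0.85793 ≈ 1.0998 g.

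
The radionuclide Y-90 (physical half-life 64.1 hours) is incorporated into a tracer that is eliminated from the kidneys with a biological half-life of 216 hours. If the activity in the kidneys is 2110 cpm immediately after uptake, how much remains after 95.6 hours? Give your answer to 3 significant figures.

552 cpm

1/t_eff = 1/t_phys + 1/t_biol = 1/64.1 + 1/216 = 0.02023 per hour.
t_eff = 64.1 × 216 / (64.1 + 216) ≈ 49.431 hours.
Remaining = 2110 × (1/2)^(95.6/49.431) = 2110 × (1/2)^1.934 ≈ 552.19 cpm.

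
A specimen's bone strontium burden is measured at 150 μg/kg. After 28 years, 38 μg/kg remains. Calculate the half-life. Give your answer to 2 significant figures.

A/A₀ = 38/150 ≈ 0.25333.
n = log₂(3.9474) ≈ 1.9809 half-lives elapsed in 28 years.
t½ = 28/1.9809 ≈ 14.135 years.

14 years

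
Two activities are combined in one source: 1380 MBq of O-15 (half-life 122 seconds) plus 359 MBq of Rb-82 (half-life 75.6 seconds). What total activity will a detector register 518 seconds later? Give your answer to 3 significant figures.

O-15: 1380 × (1/2)^(518/122) = 1380 × (1/2)^4.2459 ≈ 72.734 MBq.
Rb-82: 359 × (1/2)^(518/75.6) = 359 × (1/2)^6.8519 ≈ 3.108 MBq.
Total = 72.734 + 3.108 ≈ 75.842 MBq.

75.8 MBq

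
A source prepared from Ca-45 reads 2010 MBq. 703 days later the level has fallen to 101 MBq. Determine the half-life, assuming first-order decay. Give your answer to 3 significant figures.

A/A₀ = 101/2010 ≈ 0.050249.
n = log₂(19.901) ≈ 4.3148 half-lives elapsed in 703 days.
t½ = 703/4.3148 ≈ 162.93 days.

163 days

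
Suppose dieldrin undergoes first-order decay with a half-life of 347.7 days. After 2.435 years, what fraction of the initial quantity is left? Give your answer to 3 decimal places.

0.170

2.435 years = 888.775 days.
n = 888.775/347.7 ≈ 2.5562 half-lives.
Fraction remaining = (1/2)^2.5562 ≈ 0.17003.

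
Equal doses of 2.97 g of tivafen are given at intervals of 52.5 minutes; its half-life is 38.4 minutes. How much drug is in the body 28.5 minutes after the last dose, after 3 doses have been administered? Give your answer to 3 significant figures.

2.73 g

The 3 doses were given 133.5, 81, 28.5 minutes ago.
Total = 2.97·(1/2)^(133.5/38.4) + 2.97·(1/2)^(81/38.4) + 2.97·(1/2)^(28.5/38.4)
      = 0.26681 + 0.68829 + 1.7756 ≈ 2.7307 g.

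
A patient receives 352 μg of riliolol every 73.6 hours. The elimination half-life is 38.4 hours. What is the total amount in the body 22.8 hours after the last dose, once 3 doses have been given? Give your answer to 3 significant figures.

311 μg

The 3 doses were given 170, 96.4, 22.8 hours ago.
Total = 352·(1/2)^(170/38.4) + 352·(1/2)^(96.4/38.4) + 352·(1/2)^(22.8/38.4)
      = 16.363 + 61.778 + 233.24 ≈ 311.38 μg.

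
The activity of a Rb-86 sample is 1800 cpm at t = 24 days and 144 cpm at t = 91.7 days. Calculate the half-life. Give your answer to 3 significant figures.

Over Δt = 91.7 − 24 = 67.7 days, the level fell by a factor of 1800/144 ≈ 12.5.
n = log₂(12.5) ≈ 3.6439 half-lives, so t½ = 67.7/3.6439 ≈ 18.579 days.

18.6 days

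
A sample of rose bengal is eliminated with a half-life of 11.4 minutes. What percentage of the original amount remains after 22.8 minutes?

25%

n = 22.8/11.4 ≈ 2 half-lives.
Fraction remaining = (1/2)^2 ≈ 0.25, i.e. 25%.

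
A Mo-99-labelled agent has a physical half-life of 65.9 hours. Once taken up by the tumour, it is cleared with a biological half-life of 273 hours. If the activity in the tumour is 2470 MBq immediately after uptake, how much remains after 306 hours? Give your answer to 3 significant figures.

45.4 MBq

1/t_eff = 1/t_phys + 1/t_biol = 1/65.9 + 1/273 = 0.018838 per hour.
t_eff = 65.9 × 273 / (65.9 + 273) ≈ 53.086 hours.
Remaining = 2470 × (1/2)^(306/53.086) = 2470 × (1/2)^5.7643 ≈ 45.444 MBq.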